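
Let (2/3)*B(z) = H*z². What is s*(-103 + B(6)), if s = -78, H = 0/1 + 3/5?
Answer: 27534/5 ≈ 5506.8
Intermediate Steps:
H = ⅗ (H = 0*1 + 3*(⅕) = 0 + ⅗ = ⅗ ≈ 0.60000)
B(z) = 9*z²/10 (B(z) = 3*(3*z²/5)/2 = 9*z²/10)
s*(-103 + B(6)) = -78*(-103 + (9/10)*6²) = -78*(-103 + (9/10)*36) = -78*(-103 + 162/5) = -78*(-353/5) = 27534/5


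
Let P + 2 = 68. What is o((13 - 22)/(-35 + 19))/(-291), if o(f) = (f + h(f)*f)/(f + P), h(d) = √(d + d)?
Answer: -1/34435 - 3*√2/137740 ≈ -5.9842e-5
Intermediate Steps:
h(d) = √2*√d (h(d) = √(2*d) = √2*√d)
P = 66 (P = -2 + 68 = 66)
o(f) = (f + √2*f^(3/2))/(66 + f) (o(f) = (f + (√2*√f)*f)/(f + 66) = (f + √2*f^(3/2))/(66 + f))
o((13 - 22)/(-35 + 19))/(-291) = (((13 - 22)/(-35 + 19) + √2*((13 - 22)/(-35 + 19))^(3/2))/(66 + (13 - 22)/(-35 + 19)))/(-291) = ((-9/(-16) + √2*(-9/(-16))^(3/2))/(66 - 9/(-16)))*(-1/291) = ((-9*(-1/16) + √2*(-9*(-1/16))^(3/2))/(66 - 9*(-1/16)))*(-1/291) = ((9/16 + √2*(9/16)^(3/2))/(66 + 9/16))*(-1/291) = ((9/16 + √2*(27/64))/(1065/16))*(-1/291) = (16*(9/16 + 27*√2/64)/1065)*(-1/291) = (3/355 + 9*√2/1420)*(-1/291) = -1/34435 - 3*√2/137740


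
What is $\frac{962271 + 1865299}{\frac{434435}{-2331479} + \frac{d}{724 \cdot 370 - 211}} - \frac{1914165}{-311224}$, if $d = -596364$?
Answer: $- \frac{183059593830940680982155}{156306540380813368} \approx -1.1712 \cdot 10^{6}$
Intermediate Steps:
$\frac{962271 + 1865299}{\frac{434435}{-2331479} + \frac{d}{724 \cdot 370 - 211}} - \frac{1914165}{-311224} = \frac{962271 + 1865299}{\frac{434435}{-2331479} - \frac{596364}{724 \cdot 370 - 211}} - \frac{1914165}{-311224} = \frac{2827570}{434435 \left(- \frac{1}{2331479}\right) - \frac{596364}{267880 - 211}} - - \frac{1914165}{311224} = \frac{2827570}{- \frac{434435}{2331479} - \frac{596364}{267669}} + \frac{1914165}{311224} = \frac{2827570}{- \frac{434435}{2331479} - \frac{198788}{89223}} + \frac{1914165}{311224} = \frac{2827570}{- \frac{502231641457}{208021550817}} + \frac{1914165}{311224} = 2827570 \left(- \frac{208021550817}{502231641457}\right) + \frac{1914165}{311224} = - \frac{588195496443624690}{502231641457} + \frac{1914165}{311224} = - \frac{183059593830940680982155}{156306540380813368}$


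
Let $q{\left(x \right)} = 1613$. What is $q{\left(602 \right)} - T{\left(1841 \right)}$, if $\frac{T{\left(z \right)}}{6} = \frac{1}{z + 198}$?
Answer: $\frac{3288901}{2039} \approx 1613.0$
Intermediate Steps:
$T{\left(z \right)} = \frac{6}{198 + z}$ ($T{\left(z \right)} = \frac{6}{z + 198} = \frac{6}{198 + z}$)
$q{\left(602 \right)} - T{\left(1841 \right)} = 1613 - \frac{6}{198 + 1841} = 1613 - \frac{6}{2039} = \frac{3288901}{2039}$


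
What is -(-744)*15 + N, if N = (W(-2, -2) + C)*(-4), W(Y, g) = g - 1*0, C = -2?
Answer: 11176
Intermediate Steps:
W(Y, g) = g (W(Y, g) = g + 0 = g)
N = 16 (N = (-2 - 2)*(-4) = -4*(-4) = 16)
-(-744)*15 + N = -(-744)*15 + 16 = -124*(-90) + 16 = 11160 + 16 = 11176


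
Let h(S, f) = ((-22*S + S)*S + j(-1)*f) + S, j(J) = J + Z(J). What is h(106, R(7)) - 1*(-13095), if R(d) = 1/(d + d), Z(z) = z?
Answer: -1559286/7 ≈ -2.2276e+5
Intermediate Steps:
j(J) = 2*J (j(J) = J + J = 2*J)
R(d) = 1/(2*d)
h(S, f) = S - 21*S² - 2*f (h(S, f) = ((-22*S + S)*S + (2*(-1))*f) + S = ((-21*S)*S - 2*f) + S = (-21*S² - 2*f) + S = S - 21*S² - 2*f)
h(106, R(7)) - 1*(-13095) = (106 - 21*106² - 1/7) - 1*(-13095) = (106 - 21*11236 - 1/7) + 13095 = (106 - 235956 - 2*1/14) + 13095 = (106 - 235956 - ⅐) + 13095 = -1650951/7 + 13095 = -1559286/7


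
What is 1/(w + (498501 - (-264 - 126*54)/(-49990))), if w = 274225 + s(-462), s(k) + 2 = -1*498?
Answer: 24995/19301785336 ≈ 1.2950e-6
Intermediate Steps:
s(k) = -500 (s(k) = -2 - 1*498 = -2 - 498 = -500)
w = 273725 (w = 274225 - 500 = 273725)
1/(w + (498501 - (-264 - 126*54)/(-49990))) = 1/(273725 + (498501 - (-264 - 126*54)/(-49990))) = 1/(273725 + (498501 - (-264 - 6804)*(-1)/49990)) = 1/(273725 + (498501 - (-7068)*(-1)/49990)) = 1/(273725 + (498501 - 1*3534/24995)) = 1/(273725 + (498501 - 3534/24995)) = 1/(273725 + 12460028961/24995) = 1/(19301785336/24995) = 24995/19301785336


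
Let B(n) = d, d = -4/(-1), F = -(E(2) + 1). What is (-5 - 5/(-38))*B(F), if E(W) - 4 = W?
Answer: -370/19 ≈ -19.474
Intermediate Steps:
E(W) = 4 + W
F = -7 (F = -((4 + 2) + 1) = -(6 + 1) = -1*7 = -7)
d = 4 (d = -4*(-1) = 4)
B(n) = 4
(-5 - 5/(-38))*B(F) = (-5 - 5/(-38))*4 = (-5 - 5*(-1/38))*4 = (-5 + 5/38)*4 = -185/38*4 = -370/19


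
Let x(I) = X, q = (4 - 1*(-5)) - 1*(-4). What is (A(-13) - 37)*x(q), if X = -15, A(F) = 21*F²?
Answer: -52680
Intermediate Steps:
q = 13 (q = (4 + 5) + 4 = 9 + 4 = 13)
x(I) = -15
(A(-13) - 37)*x(q) = (21*(-13)² - 37)*(-15) = (21*169 - 37)*(-15) = (3549 - 37)*(-15) = 3512*(-15) = -52680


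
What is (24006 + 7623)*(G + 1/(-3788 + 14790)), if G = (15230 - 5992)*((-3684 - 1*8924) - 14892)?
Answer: -88403152733578371/11002 ≈ -8.0352e+12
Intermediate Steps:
G = -254045000 (G = 9238*((-3684 - 8924) - 14892) = 9238*(-12608 - 14892) = 9238*(-27500) = -254045000)
(24006 + 7623)*(G + 1/(-3788 + 14790)) = (24006 + 7623)*(-254045000 + 1/(-3788 + 14790)) = 31629*(-254045000 + 1/11002) = 31629*(-2795003089999/11002) = -88403152733578371/11002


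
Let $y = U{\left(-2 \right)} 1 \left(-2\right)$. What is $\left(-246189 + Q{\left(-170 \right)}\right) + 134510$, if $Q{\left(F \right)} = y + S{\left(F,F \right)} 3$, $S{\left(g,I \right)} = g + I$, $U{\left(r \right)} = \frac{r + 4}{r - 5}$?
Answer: $- \frac{788889}{7} \approx -1.127 \cdot 10^{5}$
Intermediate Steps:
$U{\left(r \right)} = \frac{4 + r}{-5 + r}$
$S{\left(g,I \right)} = I + g$
$y = \frac{4}{7}$ ($y = \frac{4 - 2}{-5 - 2} \cdot 1 \left(-2\right) = \frac{1}{-7} \cdot 2 \cdot 1 \left(-2\right) = \left(- \frac{1}{7}\right) 2 \cdot 1 \left(-2\right) = \left(- \frac{2}{7}\right) 1 \left(-2\right) = \left(- \frac{2}{7}\right) \left(-2\right) = \frac{4}{7} \approx 0.57143$)
$Q{\left(F \right)} = \frac{4}{7} + 6 F$ ($Q{\left(F \right)} = \frac{4}{7} + \left(F + F\right) 3 = \frac{4}{7} + 2 F 3 = \frac{4}{7} + 6 F$)
$\left(-246189 + Q{\left(-170 \right)}\right) + 134510 = \left(-246189 + \left(\frac{4}{7} + 6 \left(-170\right)\right)\right) + 134510 = \left(-246189 + \left(\frac{4}{7} - 1020\right)\right) + 134510 = \left(-246189 - \frac{7136}{7}\right) + 134510 = - \frac{1730459}{7} + 134510 = - \frac{788889}{7}$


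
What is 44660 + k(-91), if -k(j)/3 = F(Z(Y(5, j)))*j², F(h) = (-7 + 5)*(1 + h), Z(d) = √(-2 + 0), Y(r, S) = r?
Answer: 94346 + 49686*I*√2 ≈ 94346.0 + 70267.0*I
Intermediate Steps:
Z(d) = I*√2 (Z(d) = √(-2) = I*√2)
F(h) = -2 - 2*h (F(h) = -2*(1 + h) = -2 - 2*h)
k(j) = -3*j²*(-2 - 2*I*√2) (k(j) = -3*(-2 - 2*I*√2)*j² = -3*j²*(-2 - 2*I*√2))
44660 + k(-91) = 44660 + 6*(-91)²*(1 + I*√2) = 44660 + 6*8281*(1 + I*√2) = 44660 + (49686 + 49686*I*√2) = 94346 + 49686*I*√2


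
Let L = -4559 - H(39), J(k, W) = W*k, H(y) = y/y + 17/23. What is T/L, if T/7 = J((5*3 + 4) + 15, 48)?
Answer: -262752/104897 ≈ -2.5049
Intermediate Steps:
H(y) = 40/23 (H(y) = 1 + 17*(1/23) = 1 + 17/23 = 40/23)
L = -104897/23 (L = -4559 - 1*40/23 = -4559 - 40/23 = -104897/23 ≈ -4560.7)
T = 11424 (T = 7*(48*((5*3 + 4) + 15)) = 7*(48*((15 + 4) + 15)) = 7*(48*(19 + 15)) = 7*(48*34) = 7*1632 = 11424)
T/L = 11424/(-104897/23) = 11424*(-23/104897) = -262752/104897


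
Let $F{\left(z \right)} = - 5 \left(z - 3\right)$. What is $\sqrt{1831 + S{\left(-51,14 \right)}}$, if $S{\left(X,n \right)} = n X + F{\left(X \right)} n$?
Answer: $\sqrt{4897} \approx 69.979$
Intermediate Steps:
$F{\left(z \right)} = 15 - 5 z$ ($F{\left(z \right)} = - 5 \left(-3 + z\right) = 15 - 5 z$)
$S{\left(X,n \right)} = X n + n \left(15 - 5 X\right)$ ($S{\left(X,n \right)} = n X + \left(15 - 5 X\right) n = X n + n \left(15 - 5 X\right)$)
$\sqrt{1831 + S{\left(-51,14 \right)}} = \sqrt{1831 + 14 \left(15 - -204\right)} = \sqrt{1831 + 14 \left(15 + 204\right)} = \sqrt{1831 + 14 \cdot 219} = \sqrt{1831 + 3066} = \sqrt{4897}$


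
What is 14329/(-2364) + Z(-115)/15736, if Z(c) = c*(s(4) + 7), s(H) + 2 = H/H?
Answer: -14194519/2324994 ≈ -6.1052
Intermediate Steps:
s(H) = -1 (s(H) = -2 + H/H = -2 + 1 = -1)
Z(c) = 6*c (Z(c) = c*(-1 + 7) = c*6 = 6*c)
14329/(-2364) + Z(-115)/15736 = 14329/(-2364) + (6*(-115))/15736 = 14329*(-1/2364) - 690*1/15736 = -14329/2364 - 345/7868 = -14194519/2324994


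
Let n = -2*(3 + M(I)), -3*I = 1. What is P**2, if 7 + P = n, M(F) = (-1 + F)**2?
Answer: 22201/81 ≈ 274.09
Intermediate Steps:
I = -1/3 (I = -1/3*1 = -1/3 ≈ -0.33333)
n = -86/9 (n = -2*(3 + (-1 - 1/3)**2) = -2*(3 + (-4/3)**2) = -2*(3 + 16/9) = -2*43/9 = -86/9 ≈ -9.5556)
P = -149/9 (P = -7 - 86/9 = -149/9 ≈ -16.556)
P**2 = (-149/9)**2 = 22201/81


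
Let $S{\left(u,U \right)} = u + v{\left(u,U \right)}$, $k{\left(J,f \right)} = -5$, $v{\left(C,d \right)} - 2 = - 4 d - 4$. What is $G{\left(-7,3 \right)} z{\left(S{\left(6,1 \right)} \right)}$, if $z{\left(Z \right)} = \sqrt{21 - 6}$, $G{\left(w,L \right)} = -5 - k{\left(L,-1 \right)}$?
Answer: $0$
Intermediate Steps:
$v{\left(C,d \right)} = -2 - 4 d$ ($v{\left(C,d \right)} = 2 - \left(4 + 4 d\right) = -2 - 4 d$)
$S{\left(u,U \right)} = -2 + u - 4 U$ ($S{\left(u,U \right)} = u - \left(2 + 4 U\right) = -2 + u - 4 U$)
$G{\left(w,L \right)} = 0$ ($G{\left(w,L \right)} = -5 - -5 = -5 + 5 = 0$)
$z{\left(Z \right)} = \sqrt{15}$
$G{\left(-7,3 \right)} z{\left(S{\left(6,1 \right)} \right)} = 0 \sqrt{15} = 0$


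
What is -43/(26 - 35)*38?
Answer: 1634/9 ≈ 181.56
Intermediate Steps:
-43/(26 - 35)*38 = -43/(-9)*38 = -43*(-⅑)*38 = (43/9)*38 = 1634/9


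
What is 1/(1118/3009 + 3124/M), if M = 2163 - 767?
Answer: 1050141/2740211 ≈ 0.38323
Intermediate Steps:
M = 1396
1/(1118/3009 + 3124/M) = 1/(1118/3009 + 3124/1396) = 1/(1118*(1/3009) + 3124*(1/1396)) = 1/(1118/3009 + 781/349) = 1/(2740211/1050141) = 1050141/2740211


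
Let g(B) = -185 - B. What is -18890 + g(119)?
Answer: -19194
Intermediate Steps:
-18890 + g(119) = -18890 + (-185 - 1*119) = -18890 + (-185 - 119) = -18890 - 304 = -19194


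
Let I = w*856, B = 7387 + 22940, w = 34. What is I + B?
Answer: 59431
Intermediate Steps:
B = 30327
I = 29104 (I = 34*856 = 29104)
I + B = 29104 + 30327 = 59431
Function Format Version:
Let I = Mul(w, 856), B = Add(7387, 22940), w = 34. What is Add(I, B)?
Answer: 59431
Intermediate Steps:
B = 30327
I = 29104 (I = Mul(34, 856) = 29104)
Add(I, B) = Add(29104, 30327) = 59431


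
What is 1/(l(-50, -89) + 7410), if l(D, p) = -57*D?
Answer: 1/10260 ≈ 9.7466e-5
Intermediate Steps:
1/(l(-50, -89) + 7410) = 1/(-57*(-50) + 7410) = 1/(2850 + 7410) = 1/10260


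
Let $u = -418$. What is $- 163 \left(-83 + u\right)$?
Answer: $81663$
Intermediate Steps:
$- 163 \left(-83 + u\right) = - 163 \left(-83 - 418\right) = \left(-163\right) \left(-501\right) = 81663$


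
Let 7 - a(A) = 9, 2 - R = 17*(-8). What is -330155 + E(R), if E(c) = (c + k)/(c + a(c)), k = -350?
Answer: -11225323/34 ≈ -3.3016e+5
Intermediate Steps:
R = 138 (R = 2 - 17*(-8) = 2 - 1*(-136) = 2 + 136 = 138)
a(A) = -2 (a(A) = 7 - 1*9 = 7 - 9 = -2)
E(c) = (-350 + c)/(-2 + c) (E(c) = (c - 350)/(c - 2) = (-350 + c)/(-2 + c))
-330155 + E(R) = -330155 + (-350 + 138)/(-2 + 138) = -330155 - 212/136 = -330155 + (1/136)*(-212) = -330155 - 53/34 = -11225323/34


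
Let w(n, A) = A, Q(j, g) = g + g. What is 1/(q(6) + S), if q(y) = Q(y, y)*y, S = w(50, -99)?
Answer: -1/27 ≈ -0.037037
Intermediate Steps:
Q(j, g) = 2*g
S = -99
q(y) = 2*y² (q(y) = (2*y)*y = 2*y²)
1/(q(6) + S) = 1/(2*6² - 99) = 1/(2*36 - 99) = 1/(72 - 99) = 1/(-27) = -1/27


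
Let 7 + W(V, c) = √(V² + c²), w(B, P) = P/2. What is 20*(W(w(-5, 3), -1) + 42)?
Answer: 700 + 10*√13 ≈ 736.06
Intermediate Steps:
w(B, P) = P/2 (w(B, P) = P*(½) = P/2)
W(V, c) = -7 + √(V² + c²)
20*(W(w(-5, 3), -1) + 42) = 20*((-7 + √(((½)*3)² + (-1)²)) + 42) = 20*((-7 + √((3/2)² + 1)) + 42) = 20*((-7 + √(9/4 + 1)) + 42) = 20*((-7 + √(13/4)) + 42) = 20*((-7 + √13/2) + 42) = 20*(35 + √13/2) = 700 + 10*√13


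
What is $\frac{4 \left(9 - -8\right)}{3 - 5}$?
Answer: $-34$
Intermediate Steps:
$\frac{4 \left(9 - -8\right)}{3 - 5} = \frac{4 \left(9 + 8\right)}{-2} = - \frac{4 \cdot 17}{2} = \left(- \frac{1}{2}\right) 68 = -34$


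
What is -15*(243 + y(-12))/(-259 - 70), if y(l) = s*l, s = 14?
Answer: 1125/329 ≈ 3.4195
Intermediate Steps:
y(l) = 14*l
-15*(243 + y(-12))/(-259 - 70) = -15*(243 + 14*(-12))/(-259 - 70) = -15*(243 - 168)/(-329) = -1125*(-1)/329 = -15*(-75/329) = 1125/329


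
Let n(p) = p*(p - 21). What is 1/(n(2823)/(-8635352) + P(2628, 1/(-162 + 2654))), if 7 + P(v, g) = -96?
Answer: -4317676/448675651 ≈ -0.0096232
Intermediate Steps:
P(v, g) = -103 (P(v, g) = -7 - 96 = -103)
n(p) = p*(-21 + p)
1/(n(2823)/(-8635352) + P(2628, 1/(-162 + 2654))) = 1/((2823*(-21 + 2823))/(-8635352) - 103) = 1/((2823*2802)*(-1/8635352) - 103) = 1/(7910046*(-1/8635352) - 103) = 1/(-3955023/4317676 - 103) = 1/(-448675651/4317676) = -4317676/448675651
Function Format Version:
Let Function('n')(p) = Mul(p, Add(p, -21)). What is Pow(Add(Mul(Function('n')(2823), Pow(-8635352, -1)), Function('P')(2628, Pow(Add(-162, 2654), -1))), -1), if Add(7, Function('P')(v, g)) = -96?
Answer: Rational(-4317676, 448675651) ≈ -0.0096232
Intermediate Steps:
Function('P')(v, g) = -103 (Function('P')(v, g) = Add(-7, -96) = -103)
Function('n')(p) = Mul(p, Add(-21, p))
Pow(Add(Mul(Function('n')(2823), Pow(-8635352, -1)), Function('P')(2628, Pow(Add(-162, 2654), -1))), -1) = Pow(Add(Mul(Mul(2823, Add(-21, 2823)), Pow(-8635352, -1)), -103), -1) = Pow(Add(Mul(Mul(2823, 2802), Rational(-1, 8635352)), -103), -1) = Pow(Add(Mul(7910046, Rational(-1, 8635352)), -103), -1) = Pow(Add(Rational(-3955023, 4317676), -103), -1) = Pow(Rational(-448675651, 4317676), -1) = Rational(-4317676, 448675651)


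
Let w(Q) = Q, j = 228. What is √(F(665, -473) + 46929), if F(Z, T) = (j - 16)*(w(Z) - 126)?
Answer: √161197 ≈ 401.49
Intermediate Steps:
F(Z, T) = -26712 + 212*Z (F(Z, T) = (228 - 16)*(Z - 126) = 212*(-126 + Z) = -26712 + 212*Z)
√(F(665, -473) + 46929) = √((-26712 + 212*665) + 46929) = √((-26712 + 140980) + 46929) = √(114268 + 46929) = √161197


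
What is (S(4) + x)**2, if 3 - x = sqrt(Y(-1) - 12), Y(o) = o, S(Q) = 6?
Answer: (9 - I*sqrt(13))**2 ≈ 68.0 - 64.9*I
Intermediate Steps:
x = 3 - I*sqrt(13) (x = 3 - sqrt(-1 - 12) = 3 - sqrt(-13) = 3 - I*sqrt(13) ≈ 3.0 - 3.6056*I)
(S(4) + x)**2 = (6 + (3 - I*sqrt(13)))**2 = (9 - I*sqrt(13))**2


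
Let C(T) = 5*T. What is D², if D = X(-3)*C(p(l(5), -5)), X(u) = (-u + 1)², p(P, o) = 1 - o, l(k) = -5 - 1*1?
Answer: 230400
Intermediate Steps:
l(k) = -6 (l(k) = -5 - 1 = -6)
X(u) = (1 - u)²
D = 480 (D = (-1 - 3)²*(5*(1 - 1*(-5))) = (-4)²*(5*(1 + 5)) = 16*(5*6) = 16*30 = 480)
D² = 480² = 230400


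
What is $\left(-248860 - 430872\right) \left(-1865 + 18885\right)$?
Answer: $-11569038640$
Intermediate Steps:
$\left(-248860 - 430872\right) \left(-1865 + 18885\right) = \left(-679732\right) 17020 = -11569038640$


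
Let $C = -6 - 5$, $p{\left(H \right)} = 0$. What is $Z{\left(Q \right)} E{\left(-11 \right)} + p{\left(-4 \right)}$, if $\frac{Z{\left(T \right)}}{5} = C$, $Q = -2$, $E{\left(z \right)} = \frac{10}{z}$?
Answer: $50$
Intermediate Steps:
$C = -11$ ($C = -6 - 5 = -11$)
$Z{\left(T \right)} = -55$ ($Z{\left(T \right)} = 5 \left(-11\right) = -55$)
$Z{\left(Q \right)} E{\left(-11 \right)} + p{\left(-4 \right)} = - 55 \frac{10}{-11} + 0 = - 55 \cdot 10 \left(- \frac{1}{11}\right) + 0 = \left(-55\right) \left(- \frac{10}{11}\right) + 0 = 50 + 0 = 50$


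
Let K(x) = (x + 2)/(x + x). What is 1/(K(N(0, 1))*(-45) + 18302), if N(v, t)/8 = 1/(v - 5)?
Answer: 8/146461 ≈ 5.4622e-5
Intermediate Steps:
N(v, t) = 8/(-5 + v) (N(v, t) = 8/(v - 5) = 8/(-5 + v))
K(x) = (2 + x)/(2*x) (K(x) = (2 + x)/((2*x)) = (2 + x)*(1/(2*x)) = (2 + x)/(2*x))
1/(K(N(0, 1))*(-45) + 18302) = 1/(((2 + 8/(-5 + 0))/(2*((8/(-5 + 0)))))*(-45) + 18302) = 1/(((2 + 8/(-5))/(2*((8/(-5)))))*(-45) + 18302) = 1/(((2 + 8*(-⅕))/(2*((8*(-⅕)))))*(-45) + 18302) = 1/(((2 - 8/5)/(2*(-8/5)))*(-45) + 18302) = 1/(((½)*(-5/8)*(⅖))*(-45) + 18302) = 1/(-⅛*(-45) + 18302) = 1/(45/8 + 18302) = 1/(146461/8) = 8/146461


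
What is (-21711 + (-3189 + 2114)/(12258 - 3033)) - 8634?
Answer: -11197348/369 ≈ -30345.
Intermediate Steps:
(-21711 + (-3189 + 2114)/(12258 - 3033)) - 8634 = (-21711 - 1075/9225) - 8634 = (-21711 - 1075*1/9225) - 8634 = (-21711 - 43/369) - 8634 = -8011402/369 - 8634 = -11197348/369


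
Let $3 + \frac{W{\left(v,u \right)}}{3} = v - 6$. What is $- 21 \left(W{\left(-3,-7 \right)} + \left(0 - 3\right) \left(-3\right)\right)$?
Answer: $567$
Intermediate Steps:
$W{\left(v,u \right)} = -27 + 3 v$ ($W{\left(v,u \right)} = -9 + 3 \left(v - 6\right) = -9 + 3 \left(-6 + v\right) = -9 + \left(-18 + 3 v\right) = -27 + 3 v$)
$- 21 \left(W{\left(-3,-7 \right)} + \left(0 - 3\right) \left(-3\right)\right) = - 21 \left(\left(-27 + 3 \left(-3\right)\right) + \left(0 - 3\right) \left(-3\right)\right) = - 21 \left(\left(-27 - 9\right) - -9\right) = - 21 \left(-36 + 9\right) = \left(-21\right) \left(-27\right) = 567$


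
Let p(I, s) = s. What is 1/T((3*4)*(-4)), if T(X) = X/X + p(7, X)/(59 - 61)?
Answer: 1/25 ≈ 0.040000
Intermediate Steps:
T(X) = 1 - X/2 (T(X) = X/X + X/(59 - 61) = 1 + X/(-2) = 1 + X*(-1/2) = 1 - X/2)
1/T((3*4)*(-4)) = 1/(1 - 3*4*(-4)/2) = 1/(1 - 6*(-4)) = 1/(1 - 1/2*(-48)) = 1/(1 + 24) = 1/25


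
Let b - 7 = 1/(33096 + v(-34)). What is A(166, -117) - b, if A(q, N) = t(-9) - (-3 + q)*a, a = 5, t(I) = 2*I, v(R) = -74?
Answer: -27738481/33022 ≈ -840.00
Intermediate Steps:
b = 231155/33022 (b = 7 + 1/(33096 - 74) = 7 + 1/33022 = 231155/33022 ≈ 7.0000)
A(q, N) = -3 - 5*q (A(q, N) = 2*(-9) - (-3 + q)*5 = -18 - (-15 + 5*q) = -18 + (15 - 5*q) = -3 - 5*q)
A(166, -117) - b = (-3 - 5*166) - 1*231155/33022 = (-3 - 830) - 231155/33022 = -833 - 231155/33022 = -27738481/33022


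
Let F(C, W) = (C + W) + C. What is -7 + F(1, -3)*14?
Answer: -21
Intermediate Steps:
F(C, W) = W + 2*C
-7 + F(1, -3)*14 = -7 + (-3 + 2*1)*14 = -7 + (-3 + 2)*14 = -7 - 1*14 = -7 - 14 = -21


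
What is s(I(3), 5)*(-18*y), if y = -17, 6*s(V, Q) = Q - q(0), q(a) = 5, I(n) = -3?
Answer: 0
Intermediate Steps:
s(V, Q) = -⅚ + Q/6 (s(V, Q) = (Q - 1*5)/6 = (Q - 5)/6 = (-5 + Q)/6 = -⅚ + Q/6)
s(I(3), 5)*(-18*y) = (-⅚ + (⅙)*5)*(-18*(-17)) = (-⅚ + ⅚)*306 = 0*306 = 0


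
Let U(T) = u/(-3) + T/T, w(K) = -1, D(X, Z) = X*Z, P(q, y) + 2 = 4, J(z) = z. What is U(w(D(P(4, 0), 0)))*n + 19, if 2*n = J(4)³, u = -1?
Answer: 185/3 ≈ 61.667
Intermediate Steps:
P(q, y) = 2 (P(q, y) = -2 + 4 = 2)
U(T) = 4/3 (U(T) = -1/(-3) + T/T = -1*(-⅓) + 1 = ⅓ + 1 = 4/3)
n = 32 (n = (½)*4³ = (½)*64 = 32)
U(w(D(P(4, 0), 0)))*n + 19 = (4/3)*32 + 19 = 128/3 + 19 = 185/3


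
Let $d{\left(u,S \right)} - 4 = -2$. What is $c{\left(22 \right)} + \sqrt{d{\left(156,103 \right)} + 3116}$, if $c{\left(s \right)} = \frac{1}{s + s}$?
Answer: $\frac{1}{44} + \sqrt{3118} \approx 55.862$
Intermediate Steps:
$c{\left(s \right)} = \frac{1}{2 s}$
$d{\left(u,S \right)} = 2$ ($d{\left(u,S \right)} = 4 - 2 = 2$)
$c{\left(22 \right)} + \sqrt{d{\left(156,103 \right)} + 3116} = \frac{1}{2 \cdot 22} + \sqrt{2 + 3116} = \frac{1}{2} \cdot \frac{1}{22} + \sqrt{3118} = \frac{1}{44} + \sqrt{3118}$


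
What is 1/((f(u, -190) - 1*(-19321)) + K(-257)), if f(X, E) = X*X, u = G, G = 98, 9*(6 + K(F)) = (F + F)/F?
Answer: 9/260273 ≈ 3.4579e-5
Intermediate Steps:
K(F) = -52/9 (K(F) = -6 + ((F + F)/F)/9 = -6 + ((2*F)/F)/9 = -6 + (⅑)*2 = -6 + 2/9 = -52/9)
u = 98
f(X, E) = X²
1/((f(u, -190) - 1*(-19321)) + K(-257)) = 1/((98² - 1*(-19321)) - 52/9) = 1/((9604 + 19321) - 52/9) = 1/(28925 - 52/9) = 1/(260273/9) = 9/260273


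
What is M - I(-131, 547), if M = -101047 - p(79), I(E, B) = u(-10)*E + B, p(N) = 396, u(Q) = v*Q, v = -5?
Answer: -95440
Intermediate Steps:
u(Q) = -5*Q
I(E, B) = B + 50*E (I(E, B) = (-5*(-10))*E + B = 50*E + B = B + 50*E)
M = -101443 (M = -101047 - 1*396 = -101047 - 396 = -101443)
M - I(-131, 547) = -101443 - (547 + 50*(-131)) = -101443 - (547 - 6550) = -101443 - 1*(-6003) = -101443 + 6003 = -95440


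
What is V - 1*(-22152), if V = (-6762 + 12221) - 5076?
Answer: 22535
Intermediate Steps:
V = 383 (V = 5459 - 5076 = 383)
V - 1*(-22152) = 383 - 1*(-22152) = 383 + 22152 = 22535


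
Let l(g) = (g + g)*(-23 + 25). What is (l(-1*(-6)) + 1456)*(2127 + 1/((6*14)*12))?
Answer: 396643145/126 ≈ 3.1480e+6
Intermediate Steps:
l(g) = 4*g (l(g) = (2*g)*2 = 4*g)
(l(-1*(-6)) + 1456)*(2127 + 1/((6*14)*12)) = (4*(-1*(-6)) + 1456)*(2127 + 1/((6*14)*12)) = (4*6 + 1456)*(2127 + 1/(84*12)) = (24 + 1456)*(2127 + 1/1008) = 1480*(2127 + 1/1008) = 1480*(2144017/1008) = 396643145/126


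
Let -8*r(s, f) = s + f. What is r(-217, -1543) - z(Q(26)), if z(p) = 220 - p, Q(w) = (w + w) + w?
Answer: 78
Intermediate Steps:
Q(w) = 3*w (Q(w) = 2*w + w = 3*w)
r(s, f) = -f/8 - s/8 (r(s, f) = -(s + f)/8 = -(f + s)/8 = -f/8 - s/8)
r(-217, -1543) - z(Q(26)) = (-⅛*(-1543) - ⅛*(-217)) - (220 - 3*26) = (1543/8 + 217/8) - (220 - 1*78) = 220 - (220 - 78) = 220 - 1*142 = 220 - 142 = 78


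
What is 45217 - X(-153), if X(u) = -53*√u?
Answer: 45217 + 159*I*√17 ≈ 45217.0 + 655.57*I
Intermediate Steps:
45217 - X(-153) = 45217 - (-53)*√(-153) = 45217 - (-53)*3*I*√17 = 45217 - (-159)*I*√17 = 45217 + 159*I*√17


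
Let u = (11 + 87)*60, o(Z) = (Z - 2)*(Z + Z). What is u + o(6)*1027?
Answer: 55176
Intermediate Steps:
o(Z) = 2*Z*(-2 + Z) (o(Z) = (-2 + Z)*(2*Z) = 2*Z*(-2 + Z))
u = 5880 (u = 98*60 = 5880)
u + o(6)*1027 = 5880 + (2*6*(-2 + 6))*1027 = 5880 + (2*6*4)*1027 = 5880 + 48*1027 = 5880 + 49296 = 55176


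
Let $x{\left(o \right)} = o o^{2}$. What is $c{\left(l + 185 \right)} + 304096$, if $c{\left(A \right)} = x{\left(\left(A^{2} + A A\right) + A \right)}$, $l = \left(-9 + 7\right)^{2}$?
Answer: $367538672836687$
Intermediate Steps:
$l = 4$ ($l = \left(-2\right)^{2} = 4$)
$x{\left(o \right)} = o^{3}$
$c{\left(A \right)} = \left(A + 2 A^{2}\right)^{3}$ ($c{\left(A \right)} = \left(\left(A^{2} + A A\right) + A\right)^{3} = \left(\left(A^{2} + A^{2}\right) + A\right)^{3} = \left(2 A^{2} + A\right)^{3} = \left(A + 2 A^{2}\right)^{3}$)
$c{\left(l + 185 \right)} + 304096 = \left(4 + 185\right)^{3} \left(1 + 2 \left(4 + 185\right)\right)^{3} + 304096 = 189^{3} \left(1 + 2 \cdot 189\right)^{3} + 304096 = 6751269 \left(1 + 378\right)^{3} + 304096 = 6751269 \cdot 379^{3} + 304096 = 6751269 \cdot 54439939 + 304096 = 367538672532591 + 304096 = 367538672836687$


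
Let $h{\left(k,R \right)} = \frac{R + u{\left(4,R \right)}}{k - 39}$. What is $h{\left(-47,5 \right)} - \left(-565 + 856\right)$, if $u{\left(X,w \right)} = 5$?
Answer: $- \frac{12518}{43} \approx -291.12$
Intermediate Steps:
$h{\left(k,R \right)} = \frac{5 + R}{-39 + k}$ ($h{\left(k,R \right)} = \frac{R + 5}{k - 39} = \frac{5 + R}{-39 + k}$)
$h{\left(-47,5 \right)} - \left(-565 + 856\right) = \frac{5 + 5}{-39 - 47} - \left(-565 + 856\right) = \frac{1}{-86} \cdot 10 - 291 = \left(- \frac{1}{86}\right) 10 - 291 = - \frac{5}{43} - 291 = - \frac{12518}{43}$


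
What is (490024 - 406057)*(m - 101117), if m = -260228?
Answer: -30341055615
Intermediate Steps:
(490024 - 406057)*(m - 101117) = (490024 - 406057)*(-260228 - 101117) = 83967*(-361345) = -30341055615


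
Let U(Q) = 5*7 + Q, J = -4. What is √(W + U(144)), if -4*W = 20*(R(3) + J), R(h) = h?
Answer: 2*√46 ≈ 13.565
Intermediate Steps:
U(Q) = 35 + Q
W = 5 (W = -5*(3 - 4) = -5*(-1) = -¼*(-20) = 5)
√(W + U(144)) = √(5 + (35 + 144)) = √(5 + 179) = √184 = 2*√46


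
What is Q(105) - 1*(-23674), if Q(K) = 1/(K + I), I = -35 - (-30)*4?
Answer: 4498061/190 ≈ 23674.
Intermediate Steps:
I = 85 (I = -35 - 1*(-120) = -35 + 120 = 85)
Q(K) = 1/(85 + K) (Q(K) = 1/(K + 85) = 1/(85 + K))
Q(105) - 1*(-23674) = 1/(85 + 105) - 1*(-23674) = 1/190 + 23674 = 4498061/190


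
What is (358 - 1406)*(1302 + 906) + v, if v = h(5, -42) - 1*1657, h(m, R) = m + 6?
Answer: -2315630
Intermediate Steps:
h(m, R) = 6 + m
v = -1646 (v = (6 + 5) - 1*1657 = 11 - 1657 = -1646)
(358 - 1406)*(1302 + 906) + v = (358 - 1406)*(1302 + 906) - 1646 = -1048*2208 - 1646 = -2313984 - 1646 = -2315630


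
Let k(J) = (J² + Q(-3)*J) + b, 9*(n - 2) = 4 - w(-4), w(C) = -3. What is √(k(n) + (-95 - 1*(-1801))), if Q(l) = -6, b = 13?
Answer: √138514/9 ≈ 41.353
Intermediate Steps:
n = 25/9 (n = 2 + (4 - 1*(-3))/9 = 2 + (4 + 3)/9 = 2 + (⅑)*7 = 2 + 7/9 = 25/9 ≈ 2.7778)
k(J) = 13 + J² - 6*J (k(J) = (J² - 6*J) + 13 = 13 + J² - 6*J)
√(k(n) + (-95 - 1*(-1801))) = √((13 + (25/9)² - 6*25/9) + (-95 - 1*(-1801))) = √((13 + 625/81 - 50/3) + (-95 + 1801)) = √(328/81 + 1706) = √(138514/81) = √138514/9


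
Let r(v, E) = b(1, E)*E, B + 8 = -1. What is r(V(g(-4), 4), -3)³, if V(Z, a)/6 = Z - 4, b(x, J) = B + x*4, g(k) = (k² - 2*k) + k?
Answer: 3375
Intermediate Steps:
B = -9 (B = -8 - 1 = -9)
g(k) = k² - k
b(x, J) = -9 + 4*x (b(x, J) = -9 + x*4 = -9 + 4*x)
V(Z, a) = -24 + 6*Z (V(Z, a) = 6*(Z - 4) = 6*(-4 + Z) = -24 + 6*Z)
r(v, E) = -5*E (r(v, E) = (-9 + 4*1)*E = (-9 + 4)*E = -5*E)
r(V(g(-4), 4), -3)³ = (-5*(-3))³ = 15³ = 3375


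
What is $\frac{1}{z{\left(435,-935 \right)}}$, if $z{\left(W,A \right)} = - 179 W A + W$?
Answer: $\frac{1}{72804210} \approx 1.3735 \cdot 10^{-8}$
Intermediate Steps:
$z{\left(W,A \right)} = W - 179 A W$ ($z{\left(W,A \right)} = - 179 A W + W = W - 179 A W$)
$\frac{1}{z{\left(435,-935 \right)}} = \frac{1}{435 \left(1 - -167365\right)} = \frac{1}{435 \left(1 + 167365\right)} = \frac{1}{435 \cdot 167366} = \frac{1}{72804210}$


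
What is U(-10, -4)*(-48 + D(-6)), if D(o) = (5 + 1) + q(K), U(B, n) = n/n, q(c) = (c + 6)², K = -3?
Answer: -33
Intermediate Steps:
q(c) = (6 + c)²
U(B, n) = 1
D(o) = 15 (D(o) = (5 + 1) + (6 - 3)² = 6 + 3² = 6 + 9 = 15)
U(-10, -4)*(-48 + D(-6)) = 1*(-48 + 15) = 1*(-33) = -33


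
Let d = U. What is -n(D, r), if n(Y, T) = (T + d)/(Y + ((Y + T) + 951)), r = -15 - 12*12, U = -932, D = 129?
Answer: 1091/1050 ≈ 1.0390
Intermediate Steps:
r = -159 (r = -15 - 144 = -159)
d = -932
n(Y, T) = (-932 + T)/(951 + T + 2*Y) (n(Y, T) = (T - 932)/(Y + ((Y + T) + 951)) = (-932 + T)/(Y + ((T + Y) + 951)) = (-932 + T)/(Y + (951 + T + Y)) = (-932 + T)/(951 + T + 2*Y))
-n(D, r) = -(-932 - 159)/(951 - 159 + 2*129) = -(-1091)/(951 - 159 + 258) = -(-1091)/1050 = -1*(-1091/1050) = 1091/1050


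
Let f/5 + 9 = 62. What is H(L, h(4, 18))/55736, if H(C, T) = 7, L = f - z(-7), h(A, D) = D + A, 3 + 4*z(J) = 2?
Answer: 7/55736 ≈ 0.00012559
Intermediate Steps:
z(J) = -1/4 (z(J) = -3/4 + (1/4)*2 = -3/4 + 1/2 = -1/4)
h(A, D) = A + D
f = 265 (f = -45 + 5*62 = -45 + 310 = 265)
L = 1061/4 (L = 265 - 1*(-1/4) = 265 + 1/4 = 1061/4 ≈ 265.25)
H(L, h(4, 18))/55736 = 7/55736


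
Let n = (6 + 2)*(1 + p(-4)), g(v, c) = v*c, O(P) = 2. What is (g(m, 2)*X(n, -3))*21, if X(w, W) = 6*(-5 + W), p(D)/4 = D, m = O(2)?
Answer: -4032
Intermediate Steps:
m = 2
p(D) = 4*D
g(v, c) = c*v
n = -120 (n = (6 + 2)*(1 + 4*(-4)) = 8*(1 - 16) = 8*(-15) = -120)
X(w, W) = -30 + 6*W
(g(m, 2)*X(n, -3))*21 = ((2*2)*(-30 + 6*(-3)))*21 = (4*(-30 - 18))*21 = (4*(-48))*21 = -192*21 = -4032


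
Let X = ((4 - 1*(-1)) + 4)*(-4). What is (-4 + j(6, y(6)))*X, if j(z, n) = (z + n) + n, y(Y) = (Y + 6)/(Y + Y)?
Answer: -144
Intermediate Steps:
y(Y) = (6 + Y)/(2*Y) (y(Y) = (6 + Y)/((2*Y)) = (6 + Y)*(1/(2*Y)) = (6 + Y)/(2*Y))
j(z, n) = z + 2*n (j(z, n) = (n + z) + n = z + 2*n)
X = -36 (X = ((4 + 1) + 4)*(-4) = (5 + 4)*(-4) = 9*(-4) = -36)
(-4 + j(6, y(6)))*X = (-4 + (6 + 2*((½)*(6 + 6)/6)))*(-36) = (-4 + (6 + 2*((½)*(⅙)*12)))*(-36) = (-4 + (6 + 2*1))*(-36) = (-4 + (6 + 2))*(-36) = (-4 + 8)*(-36) = 4*(-36) = -144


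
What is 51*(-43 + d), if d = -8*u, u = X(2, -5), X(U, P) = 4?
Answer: -3825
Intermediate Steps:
u = 4
d = -32 (d = -8*4 = -32)
51*(-43 + d) = 51*(-43 - 32) = 51*(-75) = -3825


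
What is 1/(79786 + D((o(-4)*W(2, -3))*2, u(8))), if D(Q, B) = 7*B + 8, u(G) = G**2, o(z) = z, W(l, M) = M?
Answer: 1/80242 ≈ 1.2462e-5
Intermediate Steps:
D(Q, B) = 8 + 7*B
1/(79786 + D((o(-4)*W(2, -3))*2, u(8))) = 1/(79786 + (8 + 7*8**2)) = 1/(79786 + (8 + 7*64)) = 1/(79786 + (8 + 448)) = 1/(79786 + 456) = 1/80242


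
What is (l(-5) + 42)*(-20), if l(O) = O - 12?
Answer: -500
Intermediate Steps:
l(O) = -12 + O
(l(-5) + 42)*(-20) = ((-12 - 5) + 42)*(-20) = (-17 + 42)*(-20) = 25*(-20) = -500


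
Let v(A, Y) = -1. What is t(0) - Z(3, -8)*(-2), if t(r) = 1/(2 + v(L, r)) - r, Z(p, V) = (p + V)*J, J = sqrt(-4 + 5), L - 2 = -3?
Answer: -9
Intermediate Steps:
L = -1 (L = 2 - 3 = -1)
J = 1 (J = sqrt(1) = 1)
Z(p, V) = V + p (Z(p, V) = (p + V)*1 = (V + p)*1 = V + p)
t(r) = 1 - r (t(r) = 1/(2 - 1) - r = 1/1 - r = 1 - r)
t(0) - Z(3, -8)*(-2) = (1 - 1*0) - (-8 + 3)*(-2) = (1 + 0) - (-5)*(-2) = 1 - 1*10 = 1 - 10 = -9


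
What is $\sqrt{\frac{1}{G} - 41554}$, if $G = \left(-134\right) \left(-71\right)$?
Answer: $\frac{3 i \sqrt{417923333230}}{9514} \approx 203.85 i$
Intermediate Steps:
$G = 9514$
$\sqrt{\frac{1}{G} - 41554} = \sqrt{\frac{1}{9514} - 41554} = \sqrt{- \frac{395344755}{9514}} = \frac{3 i \sqrt{417923333230}}{9514}$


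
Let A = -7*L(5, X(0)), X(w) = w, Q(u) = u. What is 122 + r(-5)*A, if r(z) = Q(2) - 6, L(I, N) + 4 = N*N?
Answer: 10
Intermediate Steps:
L(I, N) = -4 + N² (L(I, N) = -4 + N*N = -4 + N²)
r(z) = -4 (r(z) = 2 - 6 = -4)
A = 28 (A = -7*(-4 + 0²) = -7*(-4 + 0) = -7*(-4) = 28)
122 + r(-5)*A = 122 - 4*28 = 122 - 112 = 10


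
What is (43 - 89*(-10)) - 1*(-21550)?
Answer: 22483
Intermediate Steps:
(43 - 89*(-10)) - 1*(-21550) = (43 + 890) + 21550 = 933 + 21550 = 22483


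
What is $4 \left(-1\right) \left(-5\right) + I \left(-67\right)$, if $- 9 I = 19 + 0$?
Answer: $\frac{1453}{9} \approx 161.44$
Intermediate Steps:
$I = - \frac{19}{9}$ ($I = - \frac{19 + 0}{9} = \left(- \frac{1}{9}\right) 19 = - \frac{19}{9} \approx -2.1111$)
$4 \left(-1\right) \left(-5\right) + I \left(-67\right) = 4 \left(-1\right) \left(-5\right) - - \frac{1273}{9} = \left(-4\right) \left(-5\right) + \frac{1273}{9} = 20 + \frac{1273}{9} = \frac{1453}{9}$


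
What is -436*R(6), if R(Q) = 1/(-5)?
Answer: 436/5 ≈ 87.200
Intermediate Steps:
R(Q) = -⅕
-436*R(6) = -436*(-⅕) = 436/5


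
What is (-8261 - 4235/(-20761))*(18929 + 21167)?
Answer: -6876559669056/20761 ≈ -3.3123e+8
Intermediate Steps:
(-8261 - 4235/(-20761))*(18929 + 21167) = (-8261 - 4235*(-1/20761))*40096 = (-8261 + 4235/20761)*40096 = -171502386/20761*40096 = -6876559669056/20761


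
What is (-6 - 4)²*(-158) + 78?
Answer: -15722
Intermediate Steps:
(-6 - 4)²*(-158) + 78 = (-10)²*(-158) + 78 = 100*(-158) + 78 = -15800 + 78 = -15722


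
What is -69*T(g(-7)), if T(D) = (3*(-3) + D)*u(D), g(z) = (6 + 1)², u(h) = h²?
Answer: -6626760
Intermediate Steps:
g(z) = 49 (g(z) = 7² = 49)
T(D) = D²*(-9 + D) (T(D) = (3*(-3) + D)*D² = (-9 + D)*D² = D²*(-9 + D))
-69*T(g(-7)) = -69*49²*(-9 + 49) = -165669*40 = -69*96040 = -6626760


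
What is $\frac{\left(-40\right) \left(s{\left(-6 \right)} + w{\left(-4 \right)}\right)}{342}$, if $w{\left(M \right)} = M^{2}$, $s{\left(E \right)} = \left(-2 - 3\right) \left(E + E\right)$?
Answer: $- \frac{80}{9} \approx -8.8889$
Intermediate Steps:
$s{\left(E \right)} = - 10 E$ ($s{\left(E \right)} = - 5 \cdot 2 E = - 10 E$)
$\frac{\left(-40\right) \left(s{\left(-6 \right)} + w{\left(-4 \right)}\right)}{342} = \frac{\left(-40\right) \left(\left(-10\right) \left(-6\right) + \left(-4\right)^{2}\right)}{342} = - 40 \left(60 + 16\right) \frac{1}{342} = \left(-40\right) 76 \cdot \frac{1}{342} = \left(-3040\right) \frac{1}{342} = - \frac{80}{9}$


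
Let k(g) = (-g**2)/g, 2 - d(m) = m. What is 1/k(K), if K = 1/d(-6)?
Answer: -8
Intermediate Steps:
d(m) = 2 - m
K = 1/8 (K = 1/(2 - 1*(-6)) = 1/(2 + 6) = 1/8 ≈ 0.12500)
k(g) = -g
1/k(K) = 1/(-1*1/8) = 1/(-1/8) = -8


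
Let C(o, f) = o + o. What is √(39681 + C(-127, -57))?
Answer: √39427 ≈ 198.56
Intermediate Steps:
C(o, f) = 2*o
√(39681 + C(-127, -57)) = √(39681 + 2*(-127)) = √(39681 - 254) = √39427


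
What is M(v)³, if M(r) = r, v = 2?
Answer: 8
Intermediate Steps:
M(v)³ = 2³ = 8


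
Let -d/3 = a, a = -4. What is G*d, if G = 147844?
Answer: 1774128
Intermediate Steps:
d = 12 (d = -3*(-4) = 12)
G*d = 147844*12 = 1774128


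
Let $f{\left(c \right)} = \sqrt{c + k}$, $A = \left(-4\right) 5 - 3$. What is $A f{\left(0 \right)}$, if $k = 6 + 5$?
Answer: $- 23 \sqrt{11} \approx -76.282$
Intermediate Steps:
$k = 11$
$A = -23$ ($A = -20 - 3 = -23$)
$f{\left(c \right)} = \sqrt{11 + c}$ ($f{\left(c \right)} = \sqrt{c + 11} = \sqrt{11 + c}$)
$A f{\left(0 \right)} = - 23 \sqrt{11 + 0} = - 23 \sqrt{11}$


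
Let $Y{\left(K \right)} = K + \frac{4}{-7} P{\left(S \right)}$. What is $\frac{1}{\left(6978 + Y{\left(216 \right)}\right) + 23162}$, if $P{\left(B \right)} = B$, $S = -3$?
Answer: $\frac{7}{212504} \approx 3.2941 \cdot 10^{-5}$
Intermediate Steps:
$Y{\left(K \right)} = \frac{12}{7} + K$ ($Y{\left(K \right)} = K + \frac{4}{-7} \left(-3\right) = K + 4 \left(- \frac{1}{7}\right) \left(-3\right) = K - - \frac{12}{7} = K + \frac{12}{7} = \frac{12}{7} + K$)
$\frac{1}{\left(6978 + Y{\left(216 \right)}\right) + 23162} = \frac{1}{\left(6978 + \left(\frac{12}{7} + 216\right)\right) + 23162} = \frac{1}{\left(6978 + \frac{1524}{7}\right) + 23162} = \frac{1}{\frac{50370}{7} + 23162} = \frac{1}{\frac{212504}{7}} = \frac{7}{212504}$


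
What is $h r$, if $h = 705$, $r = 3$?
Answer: $2115$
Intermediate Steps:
$h r = 705 \cdot 3 = 2115$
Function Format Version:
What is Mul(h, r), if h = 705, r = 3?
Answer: 2115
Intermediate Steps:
Mul(h, r) = Mul(705, 3) = 2115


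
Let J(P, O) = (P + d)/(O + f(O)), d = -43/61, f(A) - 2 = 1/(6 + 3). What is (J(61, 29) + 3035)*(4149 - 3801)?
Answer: 2256384237/2135 ≈ 1.0569e+6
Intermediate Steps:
f(A) = 19/9 (f(A) = 2 + 1/(6 + 3) = 2 + 1/9 = 19/9)
d = -43/61 (d = -43*1/61 = -43/61 ≈ -0.70492)
J(P, O) = (-43/61 + P)/(19/9 + O) (J(P, O) = (P - 43/61)/(O + 19/9) = (-43/61 + P)/(19/9 + O))
(J(61, 29) + 3035)*(4149 - 3801) = (9*(-43 + 61*61)/(61*(19 + 9*29)) + 3035)*(4149 - 3801) = (9*(-43 + 3721)/(61*(19 + 261)) + 3035)*348 = ((9/61)*3678/280 + 3035)*348 = ((9/61)*(1/280)*3678 + 3035)*348 = (16551/8540 + 3035)*348 = (25935451/8540)*348 = 2256384237/2135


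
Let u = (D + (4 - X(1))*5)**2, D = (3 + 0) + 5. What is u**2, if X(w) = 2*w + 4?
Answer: 16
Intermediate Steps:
X(w) = 4 + 2*w
D = 8 (D = 3 + 5 = 8)
u = 4 (u = (8 + (4 - (4 + 2*1))*5)**2 = (8 + (4 - (4 + 2))*5)**2 = (8 + (4 - 1*6)*5)**2 = (8 + (4 - 6)*5)**2 = (8 - 2*5)**2 = (8 - 10)**2 = (-2)**2 = 4)
u**2 = 4**2 = 16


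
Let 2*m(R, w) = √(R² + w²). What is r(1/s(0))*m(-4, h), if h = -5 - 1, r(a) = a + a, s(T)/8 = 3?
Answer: √13/12 ≈ 0.30046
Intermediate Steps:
s(T) = 24 (s(T) = 8*3 = 24)
r(a) = 2*a
h = -6
m(R, w) = √(R² + w²)/2
r(1/s(0))*m(-4, h) = (2/24)*(√((-4)² + (-6)²)/2) = (2*(1/24))*(√(16 + 36)/2) = (√52/2)/12 = ((2*√13)/2)/12 = √13/12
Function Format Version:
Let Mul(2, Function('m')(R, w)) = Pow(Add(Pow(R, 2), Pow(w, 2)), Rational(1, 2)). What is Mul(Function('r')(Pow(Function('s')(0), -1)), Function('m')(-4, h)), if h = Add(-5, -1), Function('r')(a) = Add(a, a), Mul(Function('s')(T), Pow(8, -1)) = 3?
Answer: Mul(Rational(1, 12), Pow(13, Rational(1, 2))) ≈ 0.30046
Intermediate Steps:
Function('s')(T) = 24 (Function('s')(T) = Mul(8, 3) = 24)
Function('r')(a) = Mul(2, a)
h = -6
Function('m')(R, w) = Mul(Rational(1, 2), Pow(Add(Pow(R, 2), Pow(w, 2)), Rational(1, 2)))
Mul(Function('r')(Pow(Function('s')(0), -1)), Function('m')(-4, h)) = Mul(Mul(2, Pow(24, -1)), Mul(Rational(1, 2), Pow(Add(Pow(-4, 2), Pow(-6, 2)), Rational(1, 2)))) = Mul(Mul(2, Rational(1, 24)), Mul(Rational(1, 2), Pow(Add(16, 36), Rational(1, 2)))) = Mul(Rational(1, 12), Mul(Rational(1, 2), Pow(52, Rational(1, 2)))) = Mul(Rational(1, 12), Mul(Rational(1, 2), Mul(2, Pow(13, Rational(1, 2))))) = Mul(Rational(1, 12), Pow(13, Rational(1, 2)))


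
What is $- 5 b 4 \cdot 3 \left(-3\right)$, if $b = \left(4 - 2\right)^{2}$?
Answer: $720$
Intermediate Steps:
$b = 4$ ($b = 2^{2} = 4$)
$- 5 b 4 \cdot 3 \left(-3\right) = \left(-5\right) 4 \cdot 4 \cdot 3 \left(-3\right) = - 20 \cdot 12 \left(-3\right) = \left(-20\right) \left(-36\right) = 720$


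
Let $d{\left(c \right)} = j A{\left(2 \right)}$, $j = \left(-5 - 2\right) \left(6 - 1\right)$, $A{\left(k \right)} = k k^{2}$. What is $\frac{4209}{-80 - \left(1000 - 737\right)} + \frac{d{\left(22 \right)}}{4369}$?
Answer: $- \frac{18485161}{1498567} \approx -12.335$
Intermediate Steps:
$A{\left(k \right)} = k^{3}$
$j = -35$ ($j = \left(-7\right) 5 = -35$)
$d{\left(c \right)} = -280$ ($d{\left(c \right)} = - 35 \cdot 2^{3} = \left(-35\right) 8 = -280$)
$\frac{4209}{-80 - \left(1000 - 737\right)} + \frac{d{\left(22 \right)}}{4369} = \frac{4209}{-80 - \left(1000 - 737\right)} - \frac{280}{4369} = \frac{4209}{-80 - 263} - \frac{280}{4369} = \frac{4209}{-343} - \frac{280}{4369} = 4209 \left(- \frac{1}{343}\right) - \frac{280}{4369} = - \frac{4209}{343} - \frac{280}{4369} = - \frac{18485161}{1498567}$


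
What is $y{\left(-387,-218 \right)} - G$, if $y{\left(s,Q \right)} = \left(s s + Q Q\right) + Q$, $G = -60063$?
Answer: $257138$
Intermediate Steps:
$y{\left(s,Q \right)} = Q + Q^{2} + s^{2}$ ($y{\left(s,Q \right)} = \left(s^{2} + Q^{2}\right) + Q = \left(Q^{2} + s^{2}\right) + Q = Q + Q^{2} + s^{2}$)
$y{\left(-387,-218 \right)} - G = \left(-218 + \left(-218\right)^{2} + \left(-387\right)^{2}\right) - -60063 = \left(-218 + 47524 + 149769\right) + 60063 = 197075 + 60063 = 257138$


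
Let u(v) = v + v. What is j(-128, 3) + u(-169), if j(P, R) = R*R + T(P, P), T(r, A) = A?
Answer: -457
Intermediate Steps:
j(P, R) = P + R² (j(P, R) = R*R + P = R² + P = P + R²)
u(v) = 2*v
j(-128, 3) + u(-169) = (-128 + 3²) + 2*(-169) = (-128 + 9) - 338 = -119 - 338 = -457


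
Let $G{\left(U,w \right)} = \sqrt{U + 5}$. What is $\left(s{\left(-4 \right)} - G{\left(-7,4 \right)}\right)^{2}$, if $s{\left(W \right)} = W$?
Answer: $\left(4 + i \sqrt{2}\right)^{2} \approx 14.0 + 11.314 i$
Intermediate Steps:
$G{\left(U,w \right)} = \sqrt{5 + U}$
$\left(s{\left(-4 \right)} - G{\left(-7,4 \right)}\right)^{2} = \left(-4 - \sqrt{5 - 7}\right)^{2} = \left(-4 - \sqrt{-2}\right)^{2} = \left(-4 - i \sqrt{2}\right)^{2}$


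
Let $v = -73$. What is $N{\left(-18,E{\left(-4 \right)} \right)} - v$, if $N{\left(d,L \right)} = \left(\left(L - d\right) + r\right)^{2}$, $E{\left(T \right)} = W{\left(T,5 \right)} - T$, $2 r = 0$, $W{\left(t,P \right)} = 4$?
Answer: $749$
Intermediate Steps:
$r = 0$ ($r = \frac{1}{2} \cdot 0 = 0$)
$E{\left(T \right)} = 4 - T$
$N{\left(d,L \right)} = \left(L - d\right)^{2}$ ($N{\left(d,L \right)} = \left(\left(L - d\right) + 0\right)^{2} = \left(L - d\right)^{2}$)
$N{\left(-18,E{\left(-4 \right)} \right)} - v = \left(\left(4 - -4\right) - -18\right)^{2} - -73 = \left(\left(4 + 4\right) + 18\right)^{2} + 73 = \left(8 + 18\right)^{2} + 73 = 26^{2} + 73 = 676 + 73 = 749$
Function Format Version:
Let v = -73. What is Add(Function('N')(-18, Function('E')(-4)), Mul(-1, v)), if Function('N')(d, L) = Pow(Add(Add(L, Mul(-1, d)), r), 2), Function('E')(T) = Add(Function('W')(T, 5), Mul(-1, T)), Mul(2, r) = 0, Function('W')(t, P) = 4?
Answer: 749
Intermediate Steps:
r = 0 (r = Mul(Rational(1, 2), 0) = 0)
Function('E')(T) = Add(4, Mul(-1, T))
Function('N')(d, L) = Pow(Add(L, Mul(-1, d)), 2) (Function('N')(d, L) = Pow(Add(Add(L, Mul(-1, d)), 0), 2) = Pow(Add(L, Mul(-1, d)), 2))
Add(Function('N')(-18, Function('E')(-4)), Mul(-1, v)) = Add(Pow(Add(Add(4, Mul(-1, -4)), Mul(-1, -18)), 2), Mul(-1, -73)) = Add(Pow(Add(Add(4, 4), 18), 2), 73) = Add(Pow(Add(8, 18), 2), 73) = Add(Pow(26, 2), 73) = Add(676, 73) = 749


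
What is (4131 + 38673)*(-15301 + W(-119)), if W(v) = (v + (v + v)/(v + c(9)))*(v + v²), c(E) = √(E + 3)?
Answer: -1004256619743708/14149 + 286101593568*√3/14149 ≈ -7.0942e+10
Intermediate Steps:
c(E) = √(3 + E)
W(v) = (v + v²)*(v + 2*v/(v + 2*√3)) (W(v) = (v + (v + v)/(v + √(3 + 9)))*(v + v²) = (v + (2*v)/(v + √12))*(v + v²) = (v + (2*v)/(v + 2*√3))*(v + v²) = (v + 2*v/(v + 2*√3))*(v + v²) = (v + v²)*(v + 2*v/(v + 2*√3)))
(4131 + 38673)*(-15301 + W(-119)) = (4131 + 38673)*(-15301 + (-119)²*(2 + (-119)² + 2*√3 + 3*(-119) + 2*(-119)*√3)/(-119 + 2*√3)) = 42804*(-15301 + 14161*(2 + 14161 + 2*√3 - 357 - 238*√3)/(-119 + 2*√3)) = 42804*(-15301 + 14161*(13806 - 236*√3)/(-119 + 2*√3)) = -654944004 + 606147444*(13806 - 236*√3)/(-119 + 2*√3)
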